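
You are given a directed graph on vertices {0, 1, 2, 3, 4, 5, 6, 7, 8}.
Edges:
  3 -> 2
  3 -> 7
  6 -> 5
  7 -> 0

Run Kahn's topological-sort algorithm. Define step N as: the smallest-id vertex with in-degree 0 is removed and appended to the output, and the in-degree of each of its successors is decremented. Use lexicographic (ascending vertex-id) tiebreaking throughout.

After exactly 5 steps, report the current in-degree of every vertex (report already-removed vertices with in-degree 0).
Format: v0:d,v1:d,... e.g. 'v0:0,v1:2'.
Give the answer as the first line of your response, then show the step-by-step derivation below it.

v0:1,v1:0,v2:0,v3:0,v4:0,v5:0,v6:0,v7:0,v8:0

step 1: output 1; order=[1]; indeg=(1,0,1,0,0,1,0,1,0)
step 2: output 3; order=[1,3]; indeg=(1,0,0,0,0,1,0,0,0)
step 3: output 2; order=[1,3,2]; indeg=(1,0,0,0,0,1,0,0,0)
step 4: output 4; order=[1,3,2,4]; indeg=(1,0,0,0,0,1,0,0,0)
step 5: output 6; order=[1,3,2,4,6]; indeg=(1,0,0,0,0,0,0,0,0)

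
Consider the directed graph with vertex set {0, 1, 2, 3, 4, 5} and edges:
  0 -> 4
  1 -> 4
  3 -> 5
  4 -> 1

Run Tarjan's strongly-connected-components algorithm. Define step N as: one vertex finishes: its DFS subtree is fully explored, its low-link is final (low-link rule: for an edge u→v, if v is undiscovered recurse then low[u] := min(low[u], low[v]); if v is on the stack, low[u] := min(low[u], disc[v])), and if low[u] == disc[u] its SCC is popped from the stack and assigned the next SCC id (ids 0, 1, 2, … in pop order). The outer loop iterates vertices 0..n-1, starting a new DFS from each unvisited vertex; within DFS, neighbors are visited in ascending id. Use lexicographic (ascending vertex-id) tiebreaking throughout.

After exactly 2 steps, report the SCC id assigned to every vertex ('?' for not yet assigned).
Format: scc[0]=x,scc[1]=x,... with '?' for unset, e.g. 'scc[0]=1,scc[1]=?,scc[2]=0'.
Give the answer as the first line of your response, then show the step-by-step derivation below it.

scc[0]=?,scc[1]=0,scc[2]=?,scc[3]=?,scc[4]=0,scc[5]=?

step 1: low=(low[0]=0,low[1]=1,low[2]=?,low[3]=?,low[4]=1,low[5]=?); scc=(scc[0]=?,scc[1]=?,scc[2]=?,scc[3]=?,scc[4]=?,scc[5]=?)
step 2: low=(low[0]=0,low[1]=1,low[2]=?,low[3]=?,low[4]=1,low[5]=?); scc=(scc[0]=?,scc[1]=0,scc[2]=?,scc[3]=?,scc[4]=0,scc[5]=?)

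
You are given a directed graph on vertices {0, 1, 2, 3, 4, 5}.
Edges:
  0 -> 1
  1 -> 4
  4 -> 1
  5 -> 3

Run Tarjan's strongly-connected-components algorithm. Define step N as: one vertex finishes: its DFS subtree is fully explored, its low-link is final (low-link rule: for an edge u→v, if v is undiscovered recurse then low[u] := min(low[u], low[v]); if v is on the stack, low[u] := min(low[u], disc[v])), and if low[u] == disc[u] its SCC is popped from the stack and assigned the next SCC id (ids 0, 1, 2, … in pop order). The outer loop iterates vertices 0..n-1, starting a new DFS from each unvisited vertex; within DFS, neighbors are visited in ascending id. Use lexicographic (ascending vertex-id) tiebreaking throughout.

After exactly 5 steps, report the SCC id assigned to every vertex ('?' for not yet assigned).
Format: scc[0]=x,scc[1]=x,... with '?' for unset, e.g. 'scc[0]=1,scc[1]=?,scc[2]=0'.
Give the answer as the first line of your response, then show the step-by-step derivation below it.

scc[0]=1,scc[1]=0,scc[2]=2,scc[3]=3,scc[4]=0,scc[5]=?

step 1: low=(low[0]=0,low[1]=1,low[2]=?,low[3]=?,low[4]=1,low[5]=?); scc=(scc[0]=?,scc[1]=?,scc[2]=?,scc[3]=?,scc[4]=?,scc[5]=?)
step 2: low=(low[0]=0,low[1]=1,low[2]=?,low[3]=?,low[4]=1,low[5]=?); scc=(scc[0]=?,scc[1]=0,scc[2]=?,scc[3]=?,scc[4]=0,scc[5]=?)
step 3: low=(low[0]=0,low[1]=1,low[2]=?,low[3]=?,low[4]=1,low[5]=?); scc=(scc[0]=1,scc[1]=0,scc[2]=?,scc[3]=?,scc[4]=0,scc[5]=?)
step 4: low=(low[0]=0,low[1]=1,low[2]=3,low[3]=?,low[4]=1,low[5]=?); scc=(scc[0]=1,scc[1]=0,scc[2]=2,scc[3]=?,scc[4]=0,scc[5]=?)
step 5: low=(low[0]=0,low[1]=1,low[2]=3,low[3]=4,low[4]=1,low[5]=?); scc=(scc[0]=1,scc[1]=0,scc[2]=2,scc[3]=3,scc[4]=0,scc[5]=?)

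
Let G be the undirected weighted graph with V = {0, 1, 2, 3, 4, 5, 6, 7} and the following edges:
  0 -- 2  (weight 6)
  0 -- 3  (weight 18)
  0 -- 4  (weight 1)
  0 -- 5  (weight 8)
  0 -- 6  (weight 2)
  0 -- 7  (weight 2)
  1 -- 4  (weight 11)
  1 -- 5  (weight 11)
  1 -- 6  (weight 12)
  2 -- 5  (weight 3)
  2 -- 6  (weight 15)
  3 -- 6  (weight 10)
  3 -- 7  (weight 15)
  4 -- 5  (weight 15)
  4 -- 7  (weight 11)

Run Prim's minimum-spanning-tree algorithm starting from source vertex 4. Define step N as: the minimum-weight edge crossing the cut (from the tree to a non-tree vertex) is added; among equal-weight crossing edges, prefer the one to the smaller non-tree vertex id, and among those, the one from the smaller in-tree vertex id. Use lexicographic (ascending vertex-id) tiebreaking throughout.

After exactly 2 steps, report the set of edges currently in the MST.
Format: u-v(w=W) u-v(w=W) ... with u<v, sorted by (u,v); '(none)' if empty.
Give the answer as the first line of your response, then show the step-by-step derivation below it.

0-4(w=1) 0-6(w=2)

step 1: add edge 0-4 (w=1); MST = {0-4(w=1)}
step 2: add edge 0-6 (w=2); MST = {0-4(w=1) 0-6(w=2)}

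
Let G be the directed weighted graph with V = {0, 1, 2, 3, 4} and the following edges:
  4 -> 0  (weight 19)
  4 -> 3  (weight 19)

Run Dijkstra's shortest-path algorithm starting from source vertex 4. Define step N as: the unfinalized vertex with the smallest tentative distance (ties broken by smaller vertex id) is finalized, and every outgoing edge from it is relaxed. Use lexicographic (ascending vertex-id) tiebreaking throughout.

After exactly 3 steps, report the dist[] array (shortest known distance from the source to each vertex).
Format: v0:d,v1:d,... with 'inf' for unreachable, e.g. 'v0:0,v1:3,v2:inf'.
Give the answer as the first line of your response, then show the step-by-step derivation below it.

v0:19,v1:inf,v2:inf,v3:19,v4:0

step 1: dist = v0:19,v1:inf,v2:inf,v3:19,v4:0
step 2: dist = v0:19,v1:inf,v2:inf,v3:19,v4:0
step 3: dist = v0:19,v1:inf,v2:inf,v3:19,v4:0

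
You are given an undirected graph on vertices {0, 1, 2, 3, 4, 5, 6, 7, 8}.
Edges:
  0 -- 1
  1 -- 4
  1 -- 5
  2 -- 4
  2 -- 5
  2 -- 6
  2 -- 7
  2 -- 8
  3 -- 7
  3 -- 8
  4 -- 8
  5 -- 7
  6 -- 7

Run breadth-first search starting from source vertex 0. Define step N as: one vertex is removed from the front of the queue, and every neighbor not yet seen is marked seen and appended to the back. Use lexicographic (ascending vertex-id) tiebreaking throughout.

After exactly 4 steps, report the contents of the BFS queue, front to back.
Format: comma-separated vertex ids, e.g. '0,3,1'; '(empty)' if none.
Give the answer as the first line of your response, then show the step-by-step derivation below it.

2,8,7

step 1: dequeue 0; queue=[1]; order=0
step 2: dequeue 1; queue=[4,5]; order=0,1
step 3: dequeue 4; queue=[5,2,8]; order=0,1,4
step 4: dequeue 5; queue=[2,8,7]; order=0,1,4,5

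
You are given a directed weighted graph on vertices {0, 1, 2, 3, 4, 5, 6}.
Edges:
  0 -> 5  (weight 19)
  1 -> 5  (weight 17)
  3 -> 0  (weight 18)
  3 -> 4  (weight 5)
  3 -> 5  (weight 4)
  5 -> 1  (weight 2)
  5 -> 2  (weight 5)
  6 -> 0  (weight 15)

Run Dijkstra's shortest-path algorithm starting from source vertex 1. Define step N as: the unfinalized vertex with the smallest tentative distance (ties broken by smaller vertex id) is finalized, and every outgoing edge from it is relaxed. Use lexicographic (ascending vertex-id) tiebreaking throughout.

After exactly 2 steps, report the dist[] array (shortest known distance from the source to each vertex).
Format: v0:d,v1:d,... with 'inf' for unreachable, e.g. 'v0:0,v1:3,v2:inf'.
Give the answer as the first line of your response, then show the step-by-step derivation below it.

v0:inf,v1:0,v2:22,v3:inf,v4:inf,v5:17,v6:inf

step 1: dist = v0:inf,v1:0,v2:inf,v3:inf,v4:inf,v5:17,v6:inf
step 2: dist = v0:inf,v1:0,v2:22,v3:inf,v4:inf,v5:17,v6:inf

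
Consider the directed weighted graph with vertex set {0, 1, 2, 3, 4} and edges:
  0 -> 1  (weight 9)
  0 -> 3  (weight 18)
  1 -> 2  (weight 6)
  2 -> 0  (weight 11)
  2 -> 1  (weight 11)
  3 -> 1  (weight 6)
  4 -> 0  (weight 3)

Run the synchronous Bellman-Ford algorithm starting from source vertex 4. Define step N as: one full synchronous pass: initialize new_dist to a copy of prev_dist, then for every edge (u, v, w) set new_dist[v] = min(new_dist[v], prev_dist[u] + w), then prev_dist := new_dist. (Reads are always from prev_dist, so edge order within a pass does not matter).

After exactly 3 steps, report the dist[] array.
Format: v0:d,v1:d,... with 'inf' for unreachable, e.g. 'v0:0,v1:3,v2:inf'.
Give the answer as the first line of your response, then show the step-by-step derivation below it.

v0:3,v1:12,v2:18,v3:21,v4:0

step 1: dist = v0:3,v1:inf,v2:inf,v3:inf,v4:0
step 2: dist = v0:3,v1:12,v2:inf,v3:21,v4:0
step 3: dist = v0:3,v1:12,v2:18,v3:21,v4:0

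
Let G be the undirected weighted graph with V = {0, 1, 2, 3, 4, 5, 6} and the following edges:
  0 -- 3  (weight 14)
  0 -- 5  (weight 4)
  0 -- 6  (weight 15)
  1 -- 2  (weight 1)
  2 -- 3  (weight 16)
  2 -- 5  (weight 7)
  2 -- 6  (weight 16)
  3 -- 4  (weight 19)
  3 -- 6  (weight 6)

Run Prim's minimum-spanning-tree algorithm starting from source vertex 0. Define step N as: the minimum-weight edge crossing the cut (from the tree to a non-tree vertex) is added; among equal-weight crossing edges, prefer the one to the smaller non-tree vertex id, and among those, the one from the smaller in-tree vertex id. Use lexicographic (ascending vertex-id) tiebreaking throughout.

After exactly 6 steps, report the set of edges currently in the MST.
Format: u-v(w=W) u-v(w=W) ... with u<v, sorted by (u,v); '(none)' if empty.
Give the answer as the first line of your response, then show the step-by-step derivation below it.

0-3(w=14) 0-5(w=4) 1-2(w=1) 2-5(w=7) 3-4(w=19) 3-6(w=6)

step 1: add edge 0-5 (w=4); MST = {0-5(w=4)}
step 2: add edge 2-5 (w=7); MST = {0-5(w=4) 2-5(w=7)}
step 3: add edge 1-2 (w=1); MST = {0-5(w=4) 1-2(w=1) 2-5(w=7)}
step 4: add edge 0-3 (w=14); MST = {0-3(w=14) 0-5(w=4) 1-2(w=1) 2-5(w=7)}
step 5: add edge 3-6 (w=6); MST = {0-3(w=14) 0-5(w=4) 1-2(w=1) 2-5(w=7) 3-6(w=6)}
step 6: add edge 3-4 (w=19); MST = {0-3(w=14) 0-5(w=4) 1-2(w=1) 2-5(w=7) 3-4(w=19) 3-6(w=6)}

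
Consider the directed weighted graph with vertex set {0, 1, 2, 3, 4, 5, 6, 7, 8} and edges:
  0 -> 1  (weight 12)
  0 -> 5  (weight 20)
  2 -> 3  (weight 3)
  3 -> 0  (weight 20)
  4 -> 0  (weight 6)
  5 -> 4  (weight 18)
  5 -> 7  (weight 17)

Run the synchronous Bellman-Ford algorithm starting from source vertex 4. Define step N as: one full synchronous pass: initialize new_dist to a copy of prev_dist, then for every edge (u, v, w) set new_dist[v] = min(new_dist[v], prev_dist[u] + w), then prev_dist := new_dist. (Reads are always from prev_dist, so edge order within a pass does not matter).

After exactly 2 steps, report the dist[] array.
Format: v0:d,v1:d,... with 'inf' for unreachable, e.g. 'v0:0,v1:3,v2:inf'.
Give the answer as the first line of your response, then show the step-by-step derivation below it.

v0:6,v1:18,v2:inf,v3:inf,v4:0,v5:26,v6:inf,v7:inf,v8:inf

step 1: dist = v0:6,v1:inf,v2:inf,v3:inf,v4:0,v5:inf,v6:inf,v7:inf,v8:inf
step 2: dist = v0:6,v1:18,v2:inf,v3:inf,v4:0,v5:26,v6:inf,v7:inf,v8:inf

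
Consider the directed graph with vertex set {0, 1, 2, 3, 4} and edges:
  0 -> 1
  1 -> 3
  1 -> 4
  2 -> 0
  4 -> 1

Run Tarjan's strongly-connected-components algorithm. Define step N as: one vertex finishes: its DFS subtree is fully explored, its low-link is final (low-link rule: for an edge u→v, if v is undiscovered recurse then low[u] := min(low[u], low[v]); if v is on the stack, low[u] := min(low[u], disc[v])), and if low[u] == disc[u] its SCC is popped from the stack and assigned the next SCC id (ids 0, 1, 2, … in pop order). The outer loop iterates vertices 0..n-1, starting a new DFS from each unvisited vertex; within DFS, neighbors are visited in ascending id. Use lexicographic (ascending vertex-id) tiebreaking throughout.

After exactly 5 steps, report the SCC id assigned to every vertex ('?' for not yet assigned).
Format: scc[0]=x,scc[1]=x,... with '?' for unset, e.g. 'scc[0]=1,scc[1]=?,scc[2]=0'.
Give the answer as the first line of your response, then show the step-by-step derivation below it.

scc[0]=2,scc[1]=1,scc[2]=3,scc[3]=0,scc[4]=1

step 1: low=(low[0]=0,low[1]=1,low[2]=?,low[3]=2,low[4]=?); scc=(scc[0]=?,scc[1]=?,scc[2]=?,scc[3]=0,scc[4]=?)
step 2: low=(low[0]=0,low[1]=1,low[2]=?,low[3]=2,low[4]=1); scc=(scc[0]=?,scc[1]=?,scc[2]=?,scc[3]=0,scc[4]=?)
step 3: low=(low[0]=0,low[1]=1,low[2]=?,low[3]=2,low[4]=1); scc=(scc[0]=?,scc[1]=1,scc[2]=?,scc[3]=0,scc[4]=1)
step 4: low=(low[0]=0,low[1]=1,low[2]=?,low[3]=2,low[4]=1); scc=(scc[0]=2,scc[1]=1,scc[2]=?,scc[3]=0,scc[4]=1)
step 5: low=(low[0]=0,low[1]=1,low[2]=4,low[3]=2,low[4]=1); scc=(scc[0]=2,scc[1]=1,scc[2]=3,scc[3]=0,scc[4]=1)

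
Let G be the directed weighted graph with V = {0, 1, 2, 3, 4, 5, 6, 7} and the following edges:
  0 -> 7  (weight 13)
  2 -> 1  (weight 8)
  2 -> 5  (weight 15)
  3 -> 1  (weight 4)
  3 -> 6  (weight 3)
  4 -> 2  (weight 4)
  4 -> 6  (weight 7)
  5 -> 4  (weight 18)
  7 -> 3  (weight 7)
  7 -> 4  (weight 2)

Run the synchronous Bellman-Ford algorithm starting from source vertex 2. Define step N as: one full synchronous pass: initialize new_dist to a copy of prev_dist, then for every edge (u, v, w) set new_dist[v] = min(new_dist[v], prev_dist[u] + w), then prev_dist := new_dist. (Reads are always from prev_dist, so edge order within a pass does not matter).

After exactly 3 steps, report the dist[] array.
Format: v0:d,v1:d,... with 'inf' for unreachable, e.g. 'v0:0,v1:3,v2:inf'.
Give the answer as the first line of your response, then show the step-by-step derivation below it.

v0:inf,v1:8,v2:0,v3:inf,v4:33,v5:15,v6:40,v7:inf

step 1: dist = v0:inf,v1:8,v2:0,v3:inf,v4:inf,v5:15,v6:inf,v7:inf
step 2: dist = v0:inf,v1:8,v2:0,v3:inf,v4:33,v5:15,v6:inf,v7:inf
step 3: dist = v0:inf,v1:8,v2:0,v3:inf,v4:33,v5:15,v6:40,v7:inf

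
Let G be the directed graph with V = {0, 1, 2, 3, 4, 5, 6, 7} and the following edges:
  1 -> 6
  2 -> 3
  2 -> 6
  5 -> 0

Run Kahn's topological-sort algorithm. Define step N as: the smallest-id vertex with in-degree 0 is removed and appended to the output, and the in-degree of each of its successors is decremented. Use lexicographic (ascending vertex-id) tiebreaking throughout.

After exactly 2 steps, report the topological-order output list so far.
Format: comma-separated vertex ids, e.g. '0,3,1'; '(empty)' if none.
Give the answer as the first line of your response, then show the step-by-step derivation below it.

1,2

step 1: output 1; order=[1]; indeg=(1,0,0,1,0,0,1,0)
step 2: output 2; order=[1,2]; indeg=(1,0,0,0,0,0,0,0)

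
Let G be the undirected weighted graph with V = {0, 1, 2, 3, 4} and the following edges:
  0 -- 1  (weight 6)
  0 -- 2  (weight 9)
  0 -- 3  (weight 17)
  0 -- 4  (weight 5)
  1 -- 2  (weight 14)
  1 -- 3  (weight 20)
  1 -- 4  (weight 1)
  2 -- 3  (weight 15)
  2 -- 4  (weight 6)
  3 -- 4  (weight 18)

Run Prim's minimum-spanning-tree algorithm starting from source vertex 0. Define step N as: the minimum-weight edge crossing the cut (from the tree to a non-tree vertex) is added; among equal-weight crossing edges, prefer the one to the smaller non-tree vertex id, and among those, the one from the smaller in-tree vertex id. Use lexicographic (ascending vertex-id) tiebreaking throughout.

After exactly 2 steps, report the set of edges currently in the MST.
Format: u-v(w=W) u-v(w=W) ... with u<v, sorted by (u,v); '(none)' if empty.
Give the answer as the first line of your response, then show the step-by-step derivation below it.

0-4(w=5) 1-4(w=1)

step 1: add edge 0-4 (w=5); MST = {0-4(w=5)}
step 2: add edge 1-4 (w=1); MST = {0-4(w=5) 1-4(w=1)}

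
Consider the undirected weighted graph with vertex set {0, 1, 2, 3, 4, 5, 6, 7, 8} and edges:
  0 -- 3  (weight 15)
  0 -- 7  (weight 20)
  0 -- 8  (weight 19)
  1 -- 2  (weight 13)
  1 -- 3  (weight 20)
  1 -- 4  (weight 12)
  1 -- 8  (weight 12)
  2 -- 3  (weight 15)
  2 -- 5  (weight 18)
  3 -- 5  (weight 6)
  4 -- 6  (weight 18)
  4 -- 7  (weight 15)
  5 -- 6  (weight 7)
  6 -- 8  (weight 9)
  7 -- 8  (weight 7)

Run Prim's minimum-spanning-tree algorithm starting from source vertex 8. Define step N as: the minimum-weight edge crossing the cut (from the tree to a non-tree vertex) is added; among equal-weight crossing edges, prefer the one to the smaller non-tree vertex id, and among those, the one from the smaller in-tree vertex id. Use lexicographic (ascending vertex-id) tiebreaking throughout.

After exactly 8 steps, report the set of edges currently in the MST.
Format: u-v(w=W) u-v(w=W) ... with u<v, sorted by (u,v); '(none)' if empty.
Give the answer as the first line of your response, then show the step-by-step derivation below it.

0-3(w=15) 1-2(w=13) 1-4(w=12) 1-8(w=12) 3-5(w=6) 5-6(w=7) 6-8(w=9) 7-8(w=7)

step 1: add edge 7-8 (w=7); MST = {7-8(w=7)}
step 2: add edge 6-8 (w=9); MST = {6-8(w=9) 7-8(w=7)}
step 3: add edge 5-6 (w=7); MST = {5-6(w=7) 6-8(w=9) 7-8(w=7)}
step 4: add edge 3-5 (w=6); MST = {3-5(w=6) 5-6(w=7) 6-8(w=9) 7-8(w=7)}
step 5: add edge 1-8 (w=12); MST = {1-8(w=12) 3-5(w=6) 5-6(w=7) 6-8(w=9) 7-8(w=7)}
step 6: add edge 1-4 (w=12); MST = {1-4(w=12) 1-8(w=12) 3-5(w=6) 5-6(w=7) 6-8(w=9) 7-8(w=7)}
step 7: add edge 1-2 (w=13); MST = {1-2(w=13) 1-4(w=12) 1-8(w=12) 3-5(w=6) 5-6(w=7) 6-8(w=9) 7-8(w=7)}
step 8: add edge 0-3 (w=15); MST = {0-3(w=15) 1-2(w=13) 1-4(w=12) 1-8(w=12) 3-5(w=6) 5-6(w=7) 6-8(w=9) 7-8(w=7)}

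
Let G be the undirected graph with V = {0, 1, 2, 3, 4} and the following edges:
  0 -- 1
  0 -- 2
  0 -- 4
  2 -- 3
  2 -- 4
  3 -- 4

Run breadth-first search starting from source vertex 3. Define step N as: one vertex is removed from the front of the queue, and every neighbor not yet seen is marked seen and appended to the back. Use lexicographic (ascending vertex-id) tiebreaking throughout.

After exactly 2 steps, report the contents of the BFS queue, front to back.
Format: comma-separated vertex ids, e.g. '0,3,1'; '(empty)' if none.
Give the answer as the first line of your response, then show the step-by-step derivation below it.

4,0

step 1: dequeue 3; queue=[2,4]; order=3
step 2: dequeue 2; queue=[4,0]; order=3,2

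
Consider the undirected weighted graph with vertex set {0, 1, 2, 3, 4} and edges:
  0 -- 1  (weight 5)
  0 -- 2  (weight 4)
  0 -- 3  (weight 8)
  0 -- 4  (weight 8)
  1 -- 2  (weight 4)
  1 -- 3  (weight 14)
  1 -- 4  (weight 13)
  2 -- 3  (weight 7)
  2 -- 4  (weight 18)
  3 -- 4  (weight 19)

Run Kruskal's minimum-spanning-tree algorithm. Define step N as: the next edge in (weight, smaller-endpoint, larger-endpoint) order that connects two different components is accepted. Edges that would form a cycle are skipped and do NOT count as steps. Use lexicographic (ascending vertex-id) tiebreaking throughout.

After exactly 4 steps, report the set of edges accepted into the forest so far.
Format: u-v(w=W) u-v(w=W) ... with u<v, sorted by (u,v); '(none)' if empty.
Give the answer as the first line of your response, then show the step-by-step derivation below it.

0-2(w=4) 0-4(w=8) 1-2(w=4) 2-3(w=7)

step 1: add edge 0-2 (w=4); MST = {0-2(w=4)}
step 2: add edge 1-2 (w=4); MST = {0-2(w=4) 1-2(w=4)}
step 3: add edge 2-3 (w=7); MST = {0-2(w=4) 1-2(w=4) 2-3(w=7)}
step 4: add edge 0-4 (w=8); MST = {0-2(w=4) 0-4(w=8) 1-2(w=4) 2-3(w=7)}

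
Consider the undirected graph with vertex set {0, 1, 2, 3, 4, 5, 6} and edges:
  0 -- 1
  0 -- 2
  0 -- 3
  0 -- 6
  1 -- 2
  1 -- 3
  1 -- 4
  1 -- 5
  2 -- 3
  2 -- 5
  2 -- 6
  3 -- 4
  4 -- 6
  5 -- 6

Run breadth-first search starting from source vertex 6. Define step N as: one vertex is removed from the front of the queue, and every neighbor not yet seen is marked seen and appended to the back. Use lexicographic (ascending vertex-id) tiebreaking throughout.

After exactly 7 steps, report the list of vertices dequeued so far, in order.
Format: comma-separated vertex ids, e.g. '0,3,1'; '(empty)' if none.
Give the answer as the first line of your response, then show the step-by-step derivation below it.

6,0,2,4,5,1,3

step 1: dequeue 6; queue=[0,2,4,5]; order=6
step 2: dequeue 0; queue=[2,4,5,1,3]; order=6,0
step 3: dequeue 2; queue=[4,5,1,3]; order=6,0,2
step 4: dequeue 4; queue=[5,1,3]; order=6,0,2,4
step 5: dequeue 5; queue=[1,3]; order=6,0,2,4,5
step 6: dequeue 1; queue=[3]; order=6,0,2,4,5,1
step 7: dequeue 3; queue=[(empty)]; order=6,0,2,4,5,1,3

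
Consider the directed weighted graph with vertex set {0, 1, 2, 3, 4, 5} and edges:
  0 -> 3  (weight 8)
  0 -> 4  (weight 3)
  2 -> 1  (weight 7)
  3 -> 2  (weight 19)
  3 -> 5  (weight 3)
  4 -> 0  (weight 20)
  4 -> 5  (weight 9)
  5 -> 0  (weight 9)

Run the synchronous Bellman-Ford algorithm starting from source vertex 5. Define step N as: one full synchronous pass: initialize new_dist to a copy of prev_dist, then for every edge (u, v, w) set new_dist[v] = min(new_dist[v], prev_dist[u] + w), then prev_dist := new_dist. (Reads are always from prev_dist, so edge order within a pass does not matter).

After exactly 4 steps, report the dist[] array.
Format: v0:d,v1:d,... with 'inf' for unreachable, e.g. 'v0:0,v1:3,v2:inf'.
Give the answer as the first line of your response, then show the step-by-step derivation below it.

v0:9,v1:43,v2:36,v3:17,v4:12,v5:0

step 1: dist = v0:9,v1:inf,v2:inf,v3:inf,v4:inf,v5:0
step 2: dist = v0:9,v1:inf,v2:inf,v3:17,v4:12,v5:0
step 3: dist = v0:9,v1:inf,v2:36,v3:17,v4:12,v5:0
step 4: dist = v0:9,v1:43,v2:36,v3:17,v4:12,v5:0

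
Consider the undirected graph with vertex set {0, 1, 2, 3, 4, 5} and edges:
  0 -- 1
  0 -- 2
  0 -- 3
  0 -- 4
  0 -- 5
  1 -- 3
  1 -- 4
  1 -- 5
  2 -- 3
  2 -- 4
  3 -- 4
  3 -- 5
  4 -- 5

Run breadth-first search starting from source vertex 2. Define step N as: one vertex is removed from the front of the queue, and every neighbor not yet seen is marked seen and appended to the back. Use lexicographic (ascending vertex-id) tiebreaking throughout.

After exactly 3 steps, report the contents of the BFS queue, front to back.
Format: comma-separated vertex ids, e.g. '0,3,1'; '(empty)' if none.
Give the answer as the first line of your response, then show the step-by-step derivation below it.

4,1,5

step 1: dequeue 2; queue=[0,3,4]; order=2
step 2: dequeue 0; queue=[3,4,1,5]; order=2,0
step 3: dequeue 3; queue=[4,1,5]; order=2,0,3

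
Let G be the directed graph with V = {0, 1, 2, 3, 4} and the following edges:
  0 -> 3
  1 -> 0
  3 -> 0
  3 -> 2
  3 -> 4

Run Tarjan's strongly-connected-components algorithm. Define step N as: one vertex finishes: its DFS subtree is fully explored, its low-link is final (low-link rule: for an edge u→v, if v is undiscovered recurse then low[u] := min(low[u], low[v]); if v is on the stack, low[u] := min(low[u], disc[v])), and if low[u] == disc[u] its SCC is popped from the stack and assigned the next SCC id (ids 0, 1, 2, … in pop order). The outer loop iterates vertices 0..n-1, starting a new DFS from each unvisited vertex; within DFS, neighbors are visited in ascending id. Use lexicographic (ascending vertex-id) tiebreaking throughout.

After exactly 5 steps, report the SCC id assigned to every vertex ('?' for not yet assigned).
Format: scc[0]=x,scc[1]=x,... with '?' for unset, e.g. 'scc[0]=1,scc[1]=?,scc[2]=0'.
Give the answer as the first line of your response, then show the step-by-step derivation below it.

scc[0]=2,scc[1]=3,scc[2]=0,scc[3]=2,scc[4]=1

step 1: low=(low[0]=0,low[1]=?,low[2]=2,low[3]=0,low[4]=?); scc=(scc[0]=?,scc[1]=?,scc[2]=0,scc[3]=?,scc[4]=?)
step 2: low=(low[0]=0,low[1]=?,low[2]=2,low[3]=0,low[4]=3); scc=(scc[0]=?,scc[1]=?,scc[2]=0,scc[3]=?,scc[4]=1)
step 3: low=(low[0]=0,low[1]=?,low[2]=2,low[3]=0,low[4]=3); scc=(scc[0]=?,scc[1]=?,scc[2]=0,scc[3]=?,scc[4]=1)
step 4: low=(low[0]=0,low[1]=?,low[2]=2,low[3]=0,low[4]=3); scc=(scc[0]=2,scc[1]=?,scc[2]=0,scc[3]=2,scc[4]=1)
step 5: low=(low[0]=0,low[1]=4,low[2]=2,low[3]=0,low[4]=3); scc=(scc[0]=2,scc[1]=3,scc[2]=0,scc[3]=2,scc[4]=1)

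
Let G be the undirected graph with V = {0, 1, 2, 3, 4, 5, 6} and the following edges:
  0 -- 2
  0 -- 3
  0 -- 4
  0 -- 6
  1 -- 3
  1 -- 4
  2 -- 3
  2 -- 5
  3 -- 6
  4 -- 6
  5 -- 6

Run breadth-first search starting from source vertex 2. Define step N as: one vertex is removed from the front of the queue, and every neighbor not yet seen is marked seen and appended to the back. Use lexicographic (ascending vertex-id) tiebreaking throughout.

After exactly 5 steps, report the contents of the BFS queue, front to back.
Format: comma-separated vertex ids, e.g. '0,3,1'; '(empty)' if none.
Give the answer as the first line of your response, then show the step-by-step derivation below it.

6,1

step 1: dequeue 2; queue=[0,3,5]; order=2
step 2: dequeue 0; queue=[3,5,4,6]; order=2,0
step 3: dequeue 3; queue=[5,4,6,1]; order=2,0,3
step 4: dequeue 5; queue=[4,6,1]; order=2,0,3,5
step 5: dequeue 4; queue=[6,1]; order=2,0,3,5,4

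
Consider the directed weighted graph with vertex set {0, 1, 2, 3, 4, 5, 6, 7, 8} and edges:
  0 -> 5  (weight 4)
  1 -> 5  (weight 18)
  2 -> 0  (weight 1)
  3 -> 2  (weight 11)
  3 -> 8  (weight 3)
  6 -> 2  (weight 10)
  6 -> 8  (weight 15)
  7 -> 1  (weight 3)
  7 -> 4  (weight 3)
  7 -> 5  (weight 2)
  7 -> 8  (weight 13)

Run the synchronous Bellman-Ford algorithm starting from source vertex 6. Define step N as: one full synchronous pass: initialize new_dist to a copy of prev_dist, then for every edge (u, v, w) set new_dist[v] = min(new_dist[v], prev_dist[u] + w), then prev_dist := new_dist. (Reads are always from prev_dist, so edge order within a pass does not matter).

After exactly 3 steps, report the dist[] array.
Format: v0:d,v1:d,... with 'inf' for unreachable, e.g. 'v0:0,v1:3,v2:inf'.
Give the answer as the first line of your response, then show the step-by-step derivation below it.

v0:11,v1:inf,v2:10,v3:inf,v4:inf,v5:15,v6:0,v7:inf,v8:15

step 1: dist = v0:inf,v1:inf,v2:10,v3:inf,v4:inf,v5:inf,v6:0,v7:inf,v8:15
step 2: dist = v0:11,v1:inf,v2:10,v3:inf,v4:inf,v5:inf,v6:0,v7:inf,v8:15
step 3: dist = v0:11,v1:inf,v2:10,v3:inf,v4:inf,v5:15,v6:0,v7:inf,v8:15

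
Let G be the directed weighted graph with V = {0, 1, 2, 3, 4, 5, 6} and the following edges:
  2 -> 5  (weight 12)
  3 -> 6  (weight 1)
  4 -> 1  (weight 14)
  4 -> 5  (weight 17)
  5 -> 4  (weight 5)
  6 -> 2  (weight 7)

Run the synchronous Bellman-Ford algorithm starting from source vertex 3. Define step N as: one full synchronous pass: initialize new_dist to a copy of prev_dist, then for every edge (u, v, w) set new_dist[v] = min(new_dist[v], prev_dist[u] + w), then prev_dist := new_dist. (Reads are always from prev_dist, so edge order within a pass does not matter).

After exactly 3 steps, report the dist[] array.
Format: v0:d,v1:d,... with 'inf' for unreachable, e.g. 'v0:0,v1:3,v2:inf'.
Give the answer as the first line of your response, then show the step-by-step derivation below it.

v0:inf,v1:inf,v2:8,v3:0,v4:inf,v5:20,v6:1

step 1: dist = v0:inf,v1:inf,v2:inf,v3:0,v4:inf,v5:inf,v6:1
step 2: dist = v0:inf,v1:inf,v2:8,v3:0,v4:inf,v5:inf,v6:1
step 3: dist = v0:inf,v1:inf,v2:8,v3:0,v4:inf,v5:20,v6:1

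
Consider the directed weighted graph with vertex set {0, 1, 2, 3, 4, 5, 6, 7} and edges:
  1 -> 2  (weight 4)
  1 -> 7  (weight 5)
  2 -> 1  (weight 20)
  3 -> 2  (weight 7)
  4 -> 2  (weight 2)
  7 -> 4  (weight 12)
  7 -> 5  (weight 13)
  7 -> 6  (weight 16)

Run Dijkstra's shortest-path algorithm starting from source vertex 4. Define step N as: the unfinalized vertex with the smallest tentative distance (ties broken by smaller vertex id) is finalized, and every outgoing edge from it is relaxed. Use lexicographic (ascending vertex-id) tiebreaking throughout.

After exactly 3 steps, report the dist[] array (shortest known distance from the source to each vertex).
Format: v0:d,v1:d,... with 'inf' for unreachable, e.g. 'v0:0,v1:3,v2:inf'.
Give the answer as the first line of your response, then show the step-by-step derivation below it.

v0:inf,v1:22,v2:2,v3:inf,v4:0,v5:inf,v6:inf,v7:27

step 1: dist = v0:inf,v1:inf,v2:2,v3:inf,v4:0,v5:inf,v6:inf,v7:inf
step 2: dist = v0:inf,v1:22,v2:2,v3:inf,v4:0,v5:inf,v6:inf,v7:inf
step 3: dist = v0:inf,v1:22,v2:2,v3:inf,v4:0,v5:inf,v6:inf,v7:27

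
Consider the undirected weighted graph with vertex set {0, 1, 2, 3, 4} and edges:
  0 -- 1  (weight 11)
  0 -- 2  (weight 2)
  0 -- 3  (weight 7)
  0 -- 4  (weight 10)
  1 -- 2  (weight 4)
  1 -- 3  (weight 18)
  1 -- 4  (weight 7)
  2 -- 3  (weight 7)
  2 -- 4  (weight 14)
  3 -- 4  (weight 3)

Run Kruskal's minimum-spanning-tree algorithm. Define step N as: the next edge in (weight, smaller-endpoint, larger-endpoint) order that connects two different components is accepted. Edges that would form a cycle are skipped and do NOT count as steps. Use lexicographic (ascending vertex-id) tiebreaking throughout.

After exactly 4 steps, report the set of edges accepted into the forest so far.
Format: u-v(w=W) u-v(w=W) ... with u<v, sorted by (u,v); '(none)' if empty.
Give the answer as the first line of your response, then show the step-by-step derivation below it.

0-2(w=2) 0-3(w=7) 1-2(w=4) 3-4(w=3)

step 1: add edge 0-2 (w=2); MST = {0-2(w=2)}
step 2: add edge 3-4 (w=3); MST = {0-2(w=2) 3-4(w=3)}
step 3: add edge 1-2 (w=4); MST = {0-2(w=2) 1-2(w=4) 3-4(w=3)}
step 4: add edge 0-3 (w=7); MST = {0-2(w=2) 0-3(w=7) 1-2(w=4) 3-4(w=3)}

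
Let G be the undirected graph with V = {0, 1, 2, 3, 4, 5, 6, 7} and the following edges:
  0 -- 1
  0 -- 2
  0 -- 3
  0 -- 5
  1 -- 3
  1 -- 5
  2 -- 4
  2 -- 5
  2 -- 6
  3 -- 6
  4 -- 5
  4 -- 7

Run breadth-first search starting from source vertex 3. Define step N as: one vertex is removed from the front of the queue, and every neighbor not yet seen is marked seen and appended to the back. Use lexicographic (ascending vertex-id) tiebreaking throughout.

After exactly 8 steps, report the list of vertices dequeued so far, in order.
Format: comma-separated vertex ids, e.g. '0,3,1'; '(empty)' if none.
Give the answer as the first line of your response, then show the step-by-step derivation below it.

3,0,1,6,2,5,4,7

step 1: dequeue 3; queue=[0,1,6]; order=3
step 2: dequeue 0; queue=[1,6,2,5]; order=3,0
step 3: dequeue 1; queue=[6,2,5]; order=3,0,1
step 4: dequeue 6; queue=[2,5]; order=3,0,1,6
step 5: dequeue 2; queue=[5,4]; order=3,0,1,6,2
step 6: dequeue 5; queue=[4]; order=3,0,1,6,2,5
step 7: dequeue 4; queue=[7]; order=3,0,1,6,2,5,4
step 8: dequeue 7; queue=[(empty)]; order=3,0,1,6,2,5,4,7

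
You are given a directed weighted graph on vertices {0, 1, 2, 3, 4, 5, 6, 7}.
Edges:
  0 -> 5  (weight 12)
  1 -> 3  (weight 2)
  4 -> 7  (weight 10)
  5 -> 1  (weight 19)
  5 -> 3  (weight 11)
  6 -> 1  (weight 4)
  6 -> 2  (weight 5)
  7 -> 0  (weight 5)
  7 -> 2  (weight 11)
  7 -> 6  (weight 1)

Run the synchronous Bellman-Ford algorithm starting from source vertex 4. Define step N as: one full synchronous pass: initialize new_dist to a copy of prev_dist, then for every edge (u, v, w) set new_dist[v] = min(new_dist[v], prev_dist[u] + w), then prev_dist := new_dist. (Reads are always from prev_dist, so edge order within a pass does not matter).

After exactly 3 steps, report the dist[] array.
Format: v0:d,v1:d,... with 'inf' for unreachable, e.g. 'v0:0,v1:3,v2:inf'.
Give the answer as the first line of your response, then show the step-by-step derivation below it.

v0:15,v1:15,v2:16,v3:inf,v4:0,v5:27,v6:11,v7:10

step 1: dist = v0:inf,v1:inf,v2:inf,v3:inf,v4:0,v5:inf,v6:inf,v7:10
step 2: dist = v0:15,v1:inf,v2:21,v3:inf,v4:0,v5:inf,v6:11,v7:10
step 3: dist = v0:15,v1:15,v2:16,v3:inf,v4:0,v5:27,v6:11,v7:10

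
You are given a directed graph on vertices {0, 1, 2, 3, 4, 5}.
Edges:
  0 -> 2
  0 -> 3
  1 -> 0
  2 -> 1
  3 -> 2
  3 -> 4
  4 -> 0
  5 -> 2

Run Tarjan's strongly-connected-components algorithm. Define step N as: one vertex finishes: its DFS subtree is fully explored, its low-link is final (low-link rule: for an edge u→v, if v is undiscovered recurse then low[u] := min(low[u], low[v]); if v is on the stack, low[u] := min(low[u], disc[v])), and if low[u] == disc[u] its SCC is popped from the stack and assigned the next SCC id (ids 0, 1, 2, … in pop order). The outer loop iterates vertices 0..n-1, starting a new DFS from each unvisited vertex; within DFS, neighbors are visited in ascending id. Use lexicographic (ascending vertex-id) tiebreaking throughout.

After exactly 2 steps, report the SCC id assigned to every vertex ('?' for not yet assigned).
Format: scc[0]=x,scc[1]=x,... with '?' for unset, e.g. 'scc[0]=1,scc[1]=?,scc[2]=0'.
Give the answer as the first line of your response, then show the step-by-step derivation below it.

scc[0]=?,scc[1]=?,scc[2]=?,scc[3]=?,scc[4]=?,scc[5]=?

step 1: low=(low[0]=0,low[1]=0,low[2]=1,low[3]=?,low[4]=?,low[5]=?); scc=(scc[0]=?,scc[1]=?,scc[2]=?,scc[3]=?,scc[4]=?,scc[5]=?)
step 2: low=(low[0]=0,low[1]=0,low[2]=0,low[3]=?,low[4]=?,low[5]=?); scc=(scc[0]=?,scc[1]=?,scc[2]=?,scc[3]=?,scc[4]=?,scc[5]=?)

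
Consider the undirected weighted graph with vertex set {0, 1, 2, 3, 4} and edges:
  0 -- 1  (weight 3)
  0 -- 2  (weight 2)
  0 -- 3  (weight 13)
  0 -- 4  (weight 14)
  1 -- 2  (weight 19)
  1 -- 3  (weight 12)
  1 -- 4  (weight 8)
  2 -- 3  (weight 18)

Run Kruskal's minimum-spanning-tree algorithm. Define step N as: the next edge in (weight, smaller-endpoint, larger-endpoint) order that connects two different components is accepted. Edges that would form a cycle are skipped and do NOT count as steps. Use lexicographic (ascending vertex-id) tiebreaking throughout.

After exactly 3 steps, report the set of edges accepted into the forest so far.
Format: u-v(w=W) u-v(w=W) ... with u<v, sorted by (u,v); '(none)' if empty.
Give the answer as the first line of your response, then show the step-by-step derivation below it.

0-1(w=3) 0-2(w=2) 1-4(w=8)

step 1: add edge 0-2 (w=2); MST = {0-2(w=2)}
step 2: add edge 0-1 (w=3); MST = {0-1(w=3) 0-2(w=2)}
step 3: add edge 1-4 (w=8); MST = {0-1(w=3) 0-2(w=2) 1-4(w=8)}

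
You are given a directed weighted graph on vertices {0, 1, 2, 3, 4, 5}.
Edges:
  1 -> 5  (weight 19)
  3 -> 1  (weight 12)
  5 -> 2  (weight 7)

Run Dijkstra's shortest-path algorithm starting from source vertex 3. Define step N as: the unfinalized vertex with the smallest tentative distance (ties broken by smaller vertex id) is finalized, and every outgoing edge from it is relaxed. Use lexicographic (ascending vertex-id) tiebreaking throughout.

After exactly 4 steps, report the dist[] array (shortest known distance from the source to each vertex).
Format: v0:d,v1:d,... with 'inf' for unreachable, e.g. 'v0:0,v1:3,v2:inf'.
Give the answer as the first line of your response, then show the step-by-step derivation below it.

v0:inf,v1:12,v2:38,v3:0,v4:inf,v5:31

step 1: dist = v0:inf,v1:12,v2:inf,v3:0,v4:inf,v5:inf
step 2: dist = v0:inf,v1:12,v2:inf,v3:0,v4:inf,v5:31
step 3: dist = v0:inf,v1:12,v2:38,v3:0,v4:inf,v5:31
step 4: dist = v0:inf,v1:12,v2:38,v3:0,v4:inf,v5:31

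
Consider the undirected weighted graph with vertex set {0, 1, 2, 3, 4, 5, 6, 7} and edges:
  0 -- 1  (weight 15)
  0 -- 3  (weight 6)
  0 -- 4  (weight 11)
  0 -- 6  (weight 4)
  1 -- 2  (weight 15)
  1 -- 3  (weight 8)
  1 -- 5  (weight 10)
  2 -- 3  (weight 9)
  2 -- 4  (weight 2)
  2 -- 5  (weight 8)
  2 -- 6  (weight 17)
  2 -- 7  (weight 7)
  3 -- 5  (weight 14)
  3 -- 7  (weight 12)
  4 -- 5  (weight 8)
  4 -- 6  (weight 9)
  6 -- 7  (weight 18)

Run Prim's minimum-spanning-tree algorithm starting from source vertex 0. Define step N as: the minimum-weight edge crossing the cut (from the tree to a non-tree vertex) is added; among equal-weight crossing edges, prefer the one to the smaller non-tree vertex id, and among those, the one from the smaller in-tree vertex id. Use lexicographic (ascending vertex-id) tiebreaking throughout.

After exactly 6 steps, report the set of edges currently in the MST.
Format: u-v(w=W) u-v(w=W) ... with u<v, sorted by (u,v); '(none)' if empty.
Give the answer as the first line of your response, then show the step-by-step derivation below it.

0-3(w=6) 0-6(w=4) 1-3(w=8) 2-3(w=9) 2-4(w=2) 2-7(w=7)

step 1: add edge 0-6 (w=4); MST = {0-6(w=4)}
step 2: add edge 0-3 (w=6); MST = {0-3(w=6) 0-6(w=4)}
step 3: add edge 1-3 (w=8); MST = {0-3(w=6) 0-6(w=4) 1-3(w=8)}
step 4: add edge 2-3 (w=9); MST = {0-3(w=6) 0-6(w=4) 1-3(w=8) 2-3(w=9)}
step 5: add edge 2-4 (w=2); MST = {0-3(w=6) 0-6(w=4) 1-3(w=8) 2-3(w=9) 2-4(w=2)}
step 6: add edge 2-7 (w=7); MST = {0-3(w=6) 0-6(w=4) 1-3(w=8) 2-3(w=9) 2-4(w=2) 2-7(w=7)}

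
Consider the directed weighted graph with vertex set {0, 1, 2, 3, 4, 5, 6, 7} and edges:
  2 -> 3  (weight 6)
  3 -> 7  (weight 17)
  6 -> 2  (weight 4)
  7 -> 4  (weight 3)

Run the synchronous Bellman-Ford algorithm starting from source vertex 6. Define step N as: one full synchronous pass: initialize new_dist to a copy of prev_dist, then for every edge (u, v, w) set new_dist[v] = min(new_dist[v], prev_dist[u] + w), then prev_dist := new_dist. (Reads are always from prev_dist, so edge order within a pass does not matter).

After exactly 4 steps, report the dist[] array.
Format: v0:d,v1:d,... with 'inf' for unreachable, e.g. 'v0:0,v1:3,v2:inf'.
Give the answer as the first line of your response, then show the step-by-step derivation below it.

v0:inf,v1:inf,v2:4,v3:10,v4:30,v5:inf,v6:0,v7:27

step 1: dist = v0:inf,v1:inf,v2:4,v3:inf,v4:inf,v5:inf,v6:0,v7:inf
step 2: dist = v0:inf,v1:inf,v2:4,v3:10,v4:inf,v5:inf,v6:0,v7:inf
step 3: dist = v0:inf,v1:inf,v2:4,v3:10,v4:inf,v5:inf,v6:0,v7:27
step 4: dist = v0:inf,v1:inf,v2:4,v3:10,v4:30,v5:inf,v6:0,v7:27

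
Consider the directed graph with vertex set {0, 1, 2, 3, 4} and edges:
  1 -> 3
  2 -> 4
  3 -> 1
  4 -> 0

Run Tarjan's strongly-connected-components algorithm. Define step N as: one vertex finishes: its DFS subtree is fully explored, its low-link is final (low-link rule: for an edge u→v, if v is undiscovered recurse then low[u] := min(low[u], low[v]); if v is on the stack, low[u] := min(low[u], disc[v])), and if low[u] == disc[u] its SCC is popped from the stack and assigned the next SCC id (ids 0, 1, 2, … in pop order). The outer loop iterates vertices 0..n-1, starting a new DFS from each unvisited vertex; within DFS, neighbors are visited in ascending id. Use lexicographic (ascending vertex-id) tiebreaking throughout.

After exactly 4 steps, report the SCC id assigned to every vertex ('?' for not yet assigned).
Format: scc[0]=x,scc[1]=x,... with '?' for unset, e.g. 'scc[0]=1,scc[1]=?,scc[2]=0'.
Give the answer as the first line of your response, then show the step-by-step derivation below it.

scc[0]=0,scc[1]=1,scc[2]=?,scc[3]=1,scc[4]=2

step 1: low=(low[0]=0,low[1]=?,low[2]=?,low[3]=?,low[4]=?); scc=(scc[0]=0,scc[1]=?,scc[2]=?,scc[3]=?,scc[4]=?)
step 2: low=(low[0]=0,low[1]=1,low[2]=?,low[3]=1,low[4]=?); scc=(scc[0]=0,scc[1]=?,scc[2]=?,scc[3]=?,scc[4]=?)
step 3: low=(low[0]=0,low[1]=1,low[2]=?,low[3]=1,low[4]=?); scc=(scc[0]=0,scc[1]=1,scc[2]=?,scc[3]=1,scc[4]=?)
step 4: low=(low[0]=0,low[1]=1,low[2]=3,low[3]=1,low[4]=4); scc=(scc[0]=0,scc[1]=1,scc[2]=?,scc[3]=1,scc[4]=2)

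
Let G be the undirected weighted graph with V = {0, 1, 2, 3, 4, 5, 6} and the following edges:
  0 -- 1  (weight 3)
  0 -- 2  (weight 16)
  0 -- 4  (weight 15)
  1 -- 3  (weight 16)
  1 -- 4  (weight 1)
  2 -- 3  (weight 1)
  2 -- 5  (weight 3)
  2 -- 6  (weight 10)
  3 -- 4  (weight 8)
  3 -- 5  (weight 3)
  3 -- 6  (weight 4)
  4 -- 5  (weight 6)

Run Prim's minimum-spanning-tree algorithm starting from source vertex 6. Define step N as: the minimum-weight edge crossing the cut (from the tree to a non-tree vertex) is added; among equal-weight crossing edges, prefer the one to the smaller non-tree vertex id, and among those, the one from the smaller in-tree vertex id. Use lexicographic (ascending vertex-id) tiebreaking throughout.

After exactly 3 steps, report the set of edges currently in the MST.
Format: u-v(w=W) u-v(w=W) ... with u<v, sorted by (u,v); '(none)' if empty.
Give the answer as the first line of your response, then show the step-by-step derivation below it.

2-3(w=1) 2-5(w=3) 3-6(w=4)

step 1: add edge 3-6 (w=4); MST = {3-6(w=4)}
step 2: add edge 2-3 (w=1); MST = {2-3(w=1) 3-6(w=4)}
step 3: add edge 2-5 (w=3); MST = {2-3(w=1) 2-5(w=3) 3-6(w=4)}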